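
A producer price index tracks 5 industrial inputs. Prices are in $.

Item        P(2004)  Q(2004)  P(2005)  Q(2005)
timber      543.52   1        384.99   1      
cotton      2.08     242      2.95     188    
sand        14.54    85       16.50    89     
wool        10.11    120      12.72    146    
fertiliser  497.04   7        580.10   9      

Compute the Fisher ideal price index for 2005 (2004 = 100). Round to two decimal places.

Laspeyres component (base-period weights):
ΣP(2005)Q(2004) = 384.99×1 + 2.95×242 + 16.50×85 + 12.72×120 + 580.10×7 = 384.99 + 713.9 + 1402.5 + 1526.4 + 4060.7 = 8088.49
ΣP(2004)Q(2004) = 543.52×1 + 2.08×242 + 14.54×85 + 10.11×120 + 497.04×7 = 543.52 + 503.36 + 1235.9 + 1213.2 + 3479.28 = 6975.26
L = 8088.49 / 6975.26 × 100 = 115.9597
Paasche component (current-period weights):
ΣP(2005)Q(2005) = 384.99×1 + 2.95×188 + 16.50×89 + 12.72×146 + 580.10×9 = 384.99 + 554.6 + 1468.5 + 1857.12 + 5220.9 = 9486.11
ΣP(2004)Q(2005) = 543.52×1 + 2.08×188 + 14.54×89 + 10.11×146 + 497.04×9 = 543.52 + 391.04 + 1294.06 + 1476.06 + 4473.36 = 8178.04
P = 9486.11 / 8178.04 × 100 = 115.9949
Fisher = √(L × P) = √(115.9597 × 115.9949) = 115.9773

115.98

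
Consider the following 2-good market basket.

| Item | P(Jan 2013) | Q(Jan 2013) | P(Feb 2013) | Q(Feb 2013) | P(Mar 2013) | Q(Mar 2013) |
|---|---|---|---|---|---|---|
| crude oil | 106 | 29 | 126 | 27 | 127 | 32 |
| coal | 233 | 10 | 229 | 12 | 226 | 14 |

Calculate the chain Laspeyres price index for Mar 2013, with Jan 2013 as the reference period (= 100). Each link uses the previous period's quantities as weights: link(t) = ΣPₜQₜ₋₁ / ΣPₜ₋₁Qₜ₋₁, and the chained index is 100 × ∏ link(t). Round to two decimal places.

Link Jan 2013→Feb 2013:
ΣP(Feb 2013)Q(Jan 2013) = 126×29 + 229×10 = 3654 + 2290 = 5944
ΣP(Jan 2013)Q(Jan 2013) = 106×29 + 233×10 = 3074 + 2330 = 5404
link = 5944/5404 = 1.099926
Link Feb 2013→Mar 2013:
ΣP(Mar 2013)Q(Feb 2013) = 127×27 + 226×12 = 3429 + 2712 = 6141
ΣP(Feb 2013)Q(Feb 2013) = 126×27 + 229×12 = 3402 + 2748 = 6150
link = 6141/6150 = 0.998537
Chained index = 100 × 1.099926 × 0.998537 = 109.8316

109.83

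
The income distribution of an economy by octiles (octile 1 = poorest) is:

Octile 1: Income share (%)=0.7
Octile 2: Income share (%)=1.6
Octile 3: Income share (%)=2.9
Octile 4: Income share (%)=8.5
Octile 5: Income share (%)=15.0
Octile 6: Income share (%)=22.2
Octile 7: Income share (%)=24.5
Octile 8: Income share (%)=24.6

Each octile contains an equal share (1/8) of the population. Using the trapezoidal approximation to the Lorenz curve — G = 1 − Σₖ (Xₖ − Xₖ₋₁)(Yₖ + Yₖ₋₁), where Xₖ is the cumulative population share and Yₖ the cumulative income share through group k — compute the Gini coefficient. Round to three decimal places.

Cumulative income shares Yₖ: 0.0070, 0.0230, 0.0520, 0.1370, 0.2870, 0.5090, 0.7540, 1.0000
Σ (Xₖ−Xₖ₋₁)(Yₖ+Yₖ₋₁) = (1/8)(0.0070+0.0000) + (1/8)(0.0230+0.0070) + (1/8)(0.0520+0.0230) + (1/8)(0.1370+0.0520) + (1/8)(0.2870+0.1370) + (1/8)(0.5090+0.2870) + (1/8)(0.7540+0.5090) + (1/8)(1.0000+0.7540)
  = 0.0009 + 0.0037 + 0.0094 + 0.0236 + 0.0530 + 0.0995 + 0.1579 + 0.2193 = 0.5673
G = 1 − 0.5673 = 0.4327

0.433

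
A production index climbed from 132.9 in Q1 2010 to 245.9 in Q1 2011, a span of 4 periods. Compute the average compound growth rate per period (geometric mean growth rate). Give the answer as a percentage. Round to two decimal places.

16.63%

Growth factor = (245.9/132.9)^(1/4) = (1.850263)^(1/4) = 1.166295
Growth rate = 1.166295 − 1 = 0.166295 = 16.6295%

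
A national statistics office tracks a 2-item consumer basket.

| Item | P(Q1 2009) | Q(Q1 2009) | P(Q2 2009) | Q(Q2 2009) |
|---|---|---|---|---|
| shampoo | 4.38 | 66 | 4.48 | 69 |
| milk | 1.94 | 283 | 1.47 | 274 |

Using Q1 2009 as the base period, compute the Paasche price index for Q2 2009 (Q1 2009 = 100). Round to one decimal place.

85.4

Paasche price index uses current-period quantities as weights.
ΣP(Q2 2009)·Q(Q2 2009) = 4.48×69 + 1.47×274 = 309.12 + 402.78 = 711.9
ΣP(Q1 2009)·Q(Q2 2009) = 4.38×69 + 1.94×274 = 302.22 + 531.56 = 833.78
Index = 711.9 / 833.78 × 100 = 85.3822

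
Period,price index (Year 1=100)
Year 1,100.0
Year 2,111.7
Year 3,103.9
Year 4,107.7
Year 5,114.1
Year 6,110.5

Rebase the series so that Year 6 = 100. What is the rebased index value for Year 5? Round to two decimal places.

Rebased(Year 5) = 114.1 / 110.5 × 100 = 103.2579

103.26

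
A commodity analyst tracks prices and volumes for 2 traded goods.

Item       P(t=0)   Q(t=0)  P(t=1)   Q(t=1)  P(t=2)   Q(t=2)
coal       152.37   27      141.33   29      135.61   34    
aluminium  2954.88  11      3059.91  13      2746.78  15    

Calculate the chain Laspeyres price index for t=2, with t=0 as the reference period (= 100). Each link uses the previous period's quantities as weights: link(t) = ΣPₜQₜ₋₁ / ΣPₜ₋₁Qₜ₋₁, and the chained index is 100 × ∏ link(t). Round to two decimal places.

Link t=0→t=1:
ΣP(t=1)Q(t=0) = 141.33×27 + 3059.91×11 = 3815.91 + 33659.01 = 37474.92
ΣP(t=0)Q(t=0) = 152.37×27 + 2954.88×11 = 4113.99 + 32503.68 = 36617.67
link = 37474.92/36617.67 = 1.023411
Link t=1→t=2:
ΣP(t=2)Q(t=1) = 135.61×29 + 2746.78×13 = 3932.69 + 35708.14 = 39640.83
ΣP(t=1)Q(t=1) = 141.33×29 + 3059.91×13 = 4098.57 + 39778.83 = 43877.4
link = 39640.83/43877.4 = 0.903445
Chained index = 100 × 1.023411 × 0.903445 = 92.4596

92.46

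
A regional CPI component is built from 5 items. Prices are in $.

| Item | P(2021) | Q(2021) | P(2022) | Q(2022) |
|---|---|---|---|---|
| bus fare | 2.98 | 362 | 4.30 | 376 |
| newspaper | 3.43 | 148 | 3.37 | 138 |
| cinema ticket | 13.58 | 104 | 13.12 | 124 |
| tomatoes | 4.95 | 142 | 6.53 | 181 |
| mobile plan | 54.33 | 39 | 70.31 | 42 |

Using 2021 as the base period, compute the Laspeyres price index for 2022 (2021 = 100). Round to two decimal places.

Laspeyres price index uses base-period quantities as weights.
ΣP(2022)·Q(2021) = 4.30×362 + 3.37×148 + 13.12×104 + 6.53×142 + 70.31×39 = 1556.6 + 498.76 + 1364.48 + 927.26 + 2742.09 = 7089.19
ΣP(2021)·Q(2021) = 2.98×362 + 3.43×148 + 13.58×104 + 4.95×142 + 54.33×39 = 1078.76 + 507.64 + 1412.32 + 702.9 + 2118.87 = 5820.49
Index = 7089.19 / 5820.49 × 100 = 121.7971

121.80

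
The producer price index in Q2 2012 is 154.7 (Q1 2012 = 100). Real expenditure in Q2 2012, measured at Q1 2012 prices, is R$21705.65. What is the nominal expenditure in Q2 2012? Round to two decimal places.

33578.64

Nominal = Real × (Index/100) = 21705.65 × (154.7/100)
        = 21705.65 × 1.547 = 33578.6406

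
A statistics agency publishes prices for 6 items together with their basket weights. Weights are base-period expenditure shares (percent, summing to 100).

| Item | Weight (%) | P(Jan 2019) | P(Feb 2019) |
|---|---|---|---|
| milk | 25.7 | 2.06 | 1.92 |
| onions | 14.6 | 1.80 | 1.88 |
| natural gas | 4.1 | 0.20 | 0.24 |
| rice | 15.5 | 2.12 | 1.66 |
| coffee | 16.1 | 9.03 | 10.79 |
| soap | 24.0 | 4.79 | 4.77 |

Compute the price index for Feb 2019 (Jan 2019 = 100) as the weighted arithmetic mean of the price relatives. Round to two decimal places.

99.40

milk: 25.7 × (1.92/2.06) = 25.7 × 0.932039 = 23.9534
onions: 14.6 × (1.88/1.80) = 14.6 × 1.044444 = 15.2489
natural gas: 4.1 × (0.24/0.20) = 4.1 × 1.200000 = 4.9200
rice: 15.5 × (1.66/2.12) = 15.5 × 0.783019 = 12.1368
coffee: 16.1 × (10.79/9.03) = 16.1 × 1.194906 = 19.2380
soap: 24.0 × (4.77/4.79) = 24.0 × 0.995825 = 23.8998
Index = Σ wᵢ·(p₁ᵢ/p₀ᵢ) = 23.9534 + 15.2489 + 4.9200 + 12.1368 + 19.2380 + 23.8998 = 99.3969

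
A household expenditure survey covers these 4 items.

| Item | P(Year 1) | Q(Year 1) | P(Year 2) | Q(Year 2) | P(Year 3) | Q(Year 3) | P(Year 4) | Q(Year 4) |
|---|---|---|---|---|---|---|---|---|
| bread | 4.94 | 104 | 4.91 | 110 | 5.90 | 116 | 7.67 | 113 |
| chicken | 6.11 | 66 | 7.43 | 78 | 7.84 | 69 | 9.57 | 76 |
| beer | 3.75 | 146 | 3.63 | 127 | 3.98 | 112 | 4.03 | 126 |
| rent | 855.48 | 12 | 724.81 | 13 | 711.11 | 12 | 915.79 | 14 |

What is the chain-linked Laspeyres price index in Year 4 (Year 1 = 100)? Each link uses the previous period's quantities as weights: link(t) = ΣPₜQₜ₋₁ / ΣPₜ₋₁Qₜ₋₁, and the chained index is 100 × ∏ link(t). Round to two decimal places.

111.08

Link Year 1→Year 2:
ΣP(Year 2)Q(Year 1) = 4.91×104 + 7.43×66 + 3.63×146 + 724.81×12 = 510.64 + 490.38 + 529.98 + 8697.72 = 10228.72
ΣP(Year 1)Q(Year 1) = 4.94×104 + 6.11×66 + 3.75×146 + 855.48×12 = 513.76 + 403.26 + 547.5 + 10265.76 = 11730.28
link = 10228.72/11730.28 = 0.871993
Link Year 2→Year 3:
ΣP(Year 3)Q(Year 2) = 5.90×110 + 7.84×78 + 3.98×127 + 711.11×13 = 649 + 611.52 + 505.46 + 9244.43 = 11010.41
ΣP(Year 2)Q(Year 2) = 4.91×110 + 7.43×78 + 3.63×127 + 724.81×13 = 540.1 + 579.54 + 461.01 + 9422.53 = 11003.18
link = 11010.41/11003.18 = 1.000657
Link Year 3→Year 4:
ΣP(Year 4)Q(Year 3) = 7.67×116 + 9.57×69 + 4.03×112 + 915.79×12 = 889.72 + 660.33 + 451.36 + 10989.48 = 12990.89
ΣP(Year 3)Q(Year 3) = 5.90×116 + 7.84×69 + 3.98×112 + 711.11×12 = 684.4 + 540.96 + 445.76 + 8533.32 = 10204.44
link = 12990.89/10204.44 = 1.273063
Chained index = 100 × 0.871993 × 1.000657 × 1.273063 = 111.0831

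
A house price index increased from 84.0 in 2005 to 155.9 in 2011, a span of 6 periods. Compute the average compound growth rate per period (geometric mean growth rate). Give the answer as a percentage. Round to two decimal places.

Growth factor = (155.9/84.0)^(1/6) = (1.855952)^(1/6) = 1.108565
Growth rate = 1.108565 − 1 = 0.108565 = 10.8565%

10.86%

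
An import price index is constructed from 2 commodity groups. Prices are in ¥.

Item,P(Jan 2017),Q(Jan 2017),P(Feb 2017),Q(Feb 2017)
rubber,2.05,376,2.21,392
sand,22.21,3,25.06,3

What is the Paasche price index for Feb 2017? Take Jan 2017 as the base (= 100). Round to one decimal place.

108.2

Paasche price index uses current-period quantities as weights.
ΣP(Feb 2017)·Q(Feb 2017) = 2.21×392 + 25.06×3 = 866.32 + 75.18 = 941.5
ΣP(Jan 2017)·Q(Feb 2017) = 2.05×392 + 22.21×3 = 803.6 + 66.63 = 870.23
Index = 941.5 / 870.23 × 100 = 108.1898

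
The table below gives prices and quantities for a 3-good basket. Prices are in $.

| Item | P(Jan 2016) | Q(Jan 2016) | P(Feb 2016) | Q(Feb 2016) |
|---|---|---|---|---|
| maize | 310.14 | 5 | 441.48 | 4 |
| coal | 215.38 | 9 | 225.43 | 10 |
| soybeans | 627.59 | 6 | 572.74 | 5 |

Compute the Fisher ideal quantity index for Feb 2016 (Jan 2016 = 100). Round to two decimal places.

Laspeyres component (base-period weights):
ΣP(Jan 2016)Q(Feb 2016) = 310.14×4 + 215.38×10 + 627.59×5 = 1240.56 + 2153.8 + 3137.95 = 6532.31
ΣP(Jan 2016)Q(Jan 2016) = 310.14×5 + 215.38×9 + 627.59×6 = 1550.7 + 1938.42 + 3765.54 = 7254.66
L = 6532.31 / 7254.66 × 100 = 90.0430
Paasche component (current-period weights):
ΣP(Feb 2016)Q(Feb 2016) = 441.48×4 + 225.43×10 + 572.74×5 = 1765.92 + 2254.3 + 2863.7 = 6883.92
ΣP(Feb 2016)Q(Jan 2016) = 441.48×5 + 225.43×9 + 572.74×6 = 2207.4 + 2028.87 + 3436.44 = 7672.71
P = 6883.92 / 7672.71 × 100 = 89.7195
Fisher = √(L × P) = √(90.0430 × 89.7195) = 89.8811

89.88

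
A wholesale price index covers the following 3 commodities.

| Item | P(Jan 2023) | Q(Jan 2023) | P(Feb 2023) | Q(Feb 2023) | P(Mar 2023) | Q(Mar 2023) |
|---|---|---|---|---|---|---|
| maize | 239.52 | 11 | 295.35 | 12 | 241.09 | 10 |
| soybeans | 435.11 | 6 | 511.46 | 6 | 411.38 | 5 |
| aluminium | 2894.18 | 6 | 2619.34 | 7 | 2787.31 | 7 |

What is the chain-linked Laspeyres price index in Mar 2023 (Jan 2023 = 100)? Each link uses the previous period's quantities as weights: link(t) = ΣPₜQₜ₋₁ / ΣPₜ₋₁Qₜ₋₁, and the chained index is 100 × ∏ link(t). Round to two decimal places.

97.15

Link Jan 2023→Feb 2023:
ΣP(Feb 2023)Q(Jan 2023) = 295.35×11 + 511.46×6 + 2619.34×6 = 3248.85 + 3068.76 + 15716.04 = 22033.65
ΣP(Jan 2023)Q(Jan 2023) = 239.52×11 + 435.11×6 + 2894.18×6 = 2634.72 + 2610.66 + 17365.08 = 22610.46
link = 22033.65/22610.46 = 0.974489
Link Feb 2023→Mar 2023:
ΣP(Mar 2023)Q(Feb 2023) = 241.09×12 + 411.38×6 + 2787.31×7 = 2893.08 + 2468.28 + 19511.17 = 24872.53
ΣP(Feb 2023)Q(Feb 2023) = 295.35×12 + 511.46×6 + 2619.34×7 = 3544.2 + 3068.76 + 18335.38 = 24948.34
link = 24872.53/24948.34 = 0.996961
Chained index = 100 × 0.974489 × 0.996961 = 97.1528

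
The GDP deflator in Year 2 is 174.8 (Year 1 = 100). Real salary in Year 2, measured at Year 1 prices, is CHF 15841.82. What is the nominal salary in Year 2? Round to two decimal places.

27691.50

Nominal = Real × (Index/100) = 15841.82 × (174.8/100)
        = 15841.82 × 1.748 = 27691.5014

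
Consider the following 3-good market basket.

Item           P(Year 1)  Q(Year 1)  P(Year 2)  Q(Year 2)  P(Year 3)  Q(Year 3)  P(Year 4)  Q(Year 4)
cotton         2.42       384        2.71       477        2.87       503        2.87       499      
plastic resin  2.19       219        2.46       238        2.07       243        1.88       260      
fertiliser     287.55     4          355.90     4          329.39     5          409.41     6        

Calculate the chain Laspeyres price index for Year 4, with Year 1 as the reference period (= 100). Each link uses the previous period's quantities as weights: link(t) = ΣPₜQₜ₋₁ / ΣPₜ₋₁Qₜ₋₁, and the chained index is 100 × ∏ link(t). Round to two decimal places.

124.12

Link Year 1→Year 2:
ΣP(Year 2)Q(Year 1) = 2.71×384 + 2.46×219 + 355.90×4 = 1040.64 + 538.74 + 1423.6 = 3002.98
ΣP(Year 1)Q(Year 1) = 2.42×384 + 2.19×219 + 287.55×4 = 929.28 + 479.61 + 1150.2 = 2559.09
link = 3002.98/2559.09 = 1.173456
Link Year 2→Year 3:
ΣP(Year 3)Q(Year 2) = 2.87×477 + 2.07×238 + 329.39×4 = 1368.99 + 492.66 + 1317.56 = 3179.21
ΣP(Year 2)Q(Year 2) = 2.71×477 + 2.46×238 + 355.90×4 = 1292.67 + 585.48 + 1423.6 = 3301.75
link = 3179.21/3301.75 = 0.962886
Link Year 3→Year 4:
ΣP(Year 4)Q(Year 3) = 2.87×503 + 1.88×243 + 409.41×5 = 1443.61 + 456.84 + 2047.05 = 3947.5
ΣP(Year 3)Q(Year 3) = 2.87×503 + 2.07×243 + 329.39×5 = 1443.61 + 503.01 + 1646.95 = 3593.57
link = 3947.5/3593.57 = 1.098490
Chained index = 100 × 1.173456 × 0.962886 × 1.098490 = 124.1189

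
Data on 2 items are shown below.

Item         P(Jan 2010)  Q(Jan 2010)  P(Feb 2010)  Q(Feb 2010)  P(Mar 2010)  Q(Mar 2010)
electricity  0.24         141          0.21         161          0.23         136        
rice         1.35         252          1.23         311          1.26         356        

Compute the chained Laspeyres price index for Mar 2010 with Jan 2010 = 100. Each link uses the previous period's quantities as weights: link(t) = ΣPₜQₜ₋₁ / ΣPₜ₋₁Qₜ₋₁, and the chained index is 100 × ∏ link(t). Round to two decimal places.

93.52

Link Jan 2010→Feb 2010:
ΣP(Feb 2010)Q(Jan 2010) = 0.21×141 + 1.23×252 = 29.61 + 309.96 = 339.57
ΣP(Jan 2010)Q(Jan 2010) = 0.24×141 + 1.35×252 = 33.84 + 340.2 = 374.04
link = 339.57/374.04 = 0.907844
Link Feb 2010→Mar 2010:
ΣP(Mar 2010)Q(Feb 2010) = 0.23×161 + 1.26×311 = 37.03 + 391.86 = 428.89
ΣP(Feb 2010)Q(Feb 2010) = 0.21×161 + 1.23×311 = 33.81 + 382.53 = 416.34
link = 428.89/416.34 = 1.030144
Chained index = 100 × 0.907844 × 1.030144 = 93.5210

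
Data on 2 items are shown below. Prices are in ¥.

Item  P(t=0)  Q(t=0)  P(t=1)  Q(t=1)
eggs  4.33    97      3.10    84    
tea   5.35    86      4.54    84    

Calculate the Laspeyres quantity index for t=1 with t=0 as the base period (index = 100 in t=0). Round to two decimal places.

92.39

Laspeyres quantity index uses base-period prices as weights.
ΣP(t=0)·Q(t=1) = 4.33×84 + 5.35×84 = 363.72 + 449.4 = 813.12
ΣP(t=0)·Q(t=0) = 4.33×97 + 5.35×86 = 420.01 + 460.1 = 880.11
Index = 813.12 / 880.11 × 100 = 92.3885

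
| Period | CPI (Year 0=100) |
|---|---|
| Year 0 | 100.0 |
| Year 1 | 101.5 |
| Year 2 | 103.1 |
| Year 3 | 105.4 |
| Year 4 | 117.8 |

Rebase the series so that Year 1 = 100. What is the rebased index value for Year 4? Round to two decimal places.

Rebased(Year 4) = 117.8 / 101.5 × 100 = 116.0591

116.06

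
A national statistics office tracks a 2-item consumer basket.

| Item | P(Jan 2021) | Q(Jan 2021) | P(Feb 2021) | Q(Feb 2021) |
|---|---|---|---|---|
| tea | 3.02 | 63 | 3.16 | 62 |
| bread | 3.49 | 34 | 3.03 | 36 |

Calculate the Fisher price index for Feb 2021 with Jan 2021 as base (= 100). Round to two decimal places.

Laspeyres component (base-period weights):
ΣP(Feb 2021)Q(Jan 2021) = 3.16×63 + 3.03×34 = 199.08 + 103.02 = 302.1
ΣP(Jan 2021)Q(Jan 2021) = 3.02×63 + 3.49×34 = 190.26 + 118.66 = 308.92
L = 302.1 / 308.92 × 100 = 97.7923
Paasche component (current-period weights):
ΣP(Feb 2021)Q(Feb 2021) = 3.16×62 + 3.03×36 = 195.92 + 109.08 = 305
ΣP(Jan 2021)Q(Feb 2021) = 3.02×62 + 3.49×36 = 187.24 + 125.64 = 312.88
P = 305 / 312.88 × 100 = 97.4815
Fisher = √(L × P) = √(97.7923 × 97.4815) = 97.6368

97.64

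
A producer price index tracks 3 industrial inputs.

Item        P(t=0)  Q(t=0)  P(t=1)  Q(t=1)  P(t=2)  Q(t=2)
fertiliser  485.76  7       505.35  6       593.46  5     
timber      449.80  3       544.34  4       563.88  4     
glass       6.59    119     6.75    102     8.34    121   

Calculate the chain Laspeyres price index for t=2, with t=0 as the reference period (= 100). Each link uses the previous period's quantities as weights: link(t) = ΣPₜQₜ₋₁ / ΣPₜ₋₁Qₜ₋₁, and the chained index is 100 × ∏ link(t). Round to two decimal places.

122.02

Link t=0→t=1:
ΣP(t=1)Q(t=0) = 505.35×7 + 544.34×3 + 6.75×119 = 3537.45 + 1633.02 + 803.25 = 5973.72
ΣP(t=0)Q(t=0) = 485.76×7 + 449.80×3 + 6.59×119 = 3400.32 + 1349.4 + 784.21 = 5533.93
link = 5973.72/5533.93 = 1.079472
Link t=1→t=2:
ΣP(t=2)Q(t=1) = 593.46×6 + 563.88×4 + 8.34×102 = 3560.76 + 2255.52 + 850.68 = 6666.96
ΣP(t=1)Q(t=1) = 505.35×6 + 544.34×4 + 6.75×102 = 3032.1 + 2177.36 + 688.5 = 5897.96
link = 6666.96/5897.96 = 1.130384
Chained index = 100 × 1.079472 × 1.130384 = 122.0217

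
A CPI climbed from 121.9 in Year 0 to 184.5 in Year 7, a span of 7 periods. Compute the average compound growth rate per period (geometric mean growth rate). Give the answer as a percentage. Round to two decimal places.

Growth factor = (184.5/121.9)^(1/7) = (1.513536)^(1/7) = 1.060995
Growth rate = 1.060995 − 1 = 0.060995 = 6.0995%

6.10%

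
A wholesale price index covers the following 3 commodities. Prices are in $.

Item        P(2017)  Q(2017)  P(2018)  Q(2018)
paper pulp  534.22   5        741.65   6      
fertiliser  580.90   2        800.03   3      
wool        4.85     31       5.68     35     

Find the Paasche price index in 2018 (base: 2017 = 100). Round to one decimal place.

Paasche price index uses current-period quantities as weights.
ΣP(2018)·Q(2018) = 741.65×6 + 800.03×3 + 5.68×35 = 4449.9 + 2400.09 + 198.8 = 7048.79
ΣP(2017)·Q(2018) = 534.22×6 + 580.90×3 + 4.85×35 = 3205.32 + 1742.7 + 169.75 = 5117.77
Index = 7048.79 / 5117.77 × 100 = 137.7317

137.7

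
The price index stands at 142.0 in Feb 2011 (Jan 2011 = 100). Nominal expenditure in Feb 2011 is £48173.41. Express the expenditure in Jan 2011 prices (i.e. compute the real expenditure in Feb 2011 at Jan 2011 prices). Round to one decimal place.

Real = Nominal ÷ (Index/100) = 48173.41 ÷ (142.0/100)
     = 48173.41 ÷ 1.420 = 33924.9366

33924.9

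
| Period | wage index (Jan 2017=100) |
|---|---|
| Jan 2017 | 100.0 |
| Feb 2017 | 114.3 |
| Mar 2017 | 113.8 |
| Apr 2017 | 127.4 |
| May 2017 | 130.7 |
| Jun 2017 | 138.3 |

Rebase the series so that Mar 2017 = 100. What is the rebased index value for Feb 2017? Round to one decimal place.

Rebased(Feb 2017) = 114.3 / 113.8 × 100 = 100.4394

100.4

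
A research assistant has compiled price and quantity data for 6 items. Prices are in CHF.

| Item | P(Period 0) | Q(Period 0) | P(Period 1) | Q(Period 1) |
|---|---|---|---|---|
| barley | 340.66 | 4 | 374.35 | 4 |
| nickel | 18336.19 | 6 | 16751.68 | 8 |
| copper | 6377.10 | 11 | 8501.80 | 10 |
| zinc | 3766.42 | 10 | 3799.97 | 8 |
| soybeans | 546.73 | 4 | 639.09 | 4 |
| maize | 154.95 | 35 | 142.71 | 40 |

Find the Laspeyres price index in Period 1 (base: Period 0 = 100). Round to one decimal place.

Laspeyres price index uses base-period quantities as weights.
ΣP(Period 1)·Q(Period 0) = 374.35×4 + 16751.68×6 + 8501.80×11 + 3799.97×10 + 639.09×4 + 142.71×35 = 1497.4 + 100510.08 + 93519.8 + 37999.7 + 2556.36 + 4994.85 = 241078.19
ΣP(Period 0)·Q(Period 0) = 340.66×4 + 18336.19×6 + 6377.10×11 + 3766.42×10 + 546.73×4 + 154.95×35 = 1362.64 + 110017.14 + 70148.1 + 37664.2 + 2186.92 + 5423.25 = 226802.25
Index = 241078.19 / 226802.25 × 100 = 106.2944

106.3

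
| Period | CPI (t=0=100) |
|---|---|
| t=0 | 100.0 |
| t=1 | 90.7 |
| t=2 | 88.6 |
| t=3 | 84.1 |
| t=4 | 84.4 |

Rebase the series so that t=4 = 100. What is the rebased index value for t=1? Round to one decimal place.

107.5

Rebased(t=1) = 90.7 / 84.4 × 100 = 107.4645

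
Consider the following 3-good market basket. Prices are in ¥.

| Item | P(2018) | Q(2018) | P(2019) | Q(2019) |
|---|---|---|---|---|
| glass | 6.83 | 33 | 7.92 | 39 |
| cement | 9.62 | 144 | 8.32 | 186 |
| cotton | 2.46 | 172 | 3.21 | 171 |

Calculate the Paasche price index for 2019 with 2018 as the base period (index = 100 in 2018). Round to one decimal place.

Paasche price index uses current-period quantities as weights.
ΣP(2019)·Q(2019) = 7.92×39 + 8.32×186 + 3.21×171 = 308.88 + 1547.52 + 548.91 = 2405.31
ΣP(2018)·Q(2019) = 6.83×39 + 9.62×186 + 2.46×171 = 266.37 + 1789.32 + 420.66 = 2476.35
Index = 2405.31 / 2476.35 × 100 = 97.1313

97.1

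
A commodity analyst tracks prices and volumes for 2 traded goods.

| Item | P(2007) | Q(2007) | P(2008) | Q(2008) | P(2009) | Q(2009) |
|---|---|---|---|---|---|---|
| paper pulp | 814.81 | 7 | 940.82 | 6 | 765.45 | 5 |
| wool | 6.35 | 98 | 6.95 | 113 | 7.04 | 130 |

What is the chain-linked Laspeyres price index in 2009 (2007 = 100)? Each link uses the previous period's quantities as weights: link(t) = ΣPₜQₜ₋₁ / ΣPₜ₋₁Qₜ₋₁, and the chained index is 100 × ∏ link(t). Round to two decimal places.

96.26

Link 2007→2008:
ΣP(2008)Q(2007) = 940.82×7 + 6.95×98 = 6585.74 + 681.1 = 7266.84
ΣP(2007)Q(2007) = 814.81×7 + 6.35×98 = 5703.67 + 622.3 = 6325.97
link = 7266.84/6325.97 = 1.148731
Link 2008→2009:
ΣP(2009)Q(2008) = 765.45×6 + 7.04×113 = 4592.7 + 795.52 = 5388.22
ΣP(2008)Q(2008) = 940.82×6 + 6.95×113 = 5644.92 + 785.35 = 6430.27
link = 5388.22/6430.27 = 0.837946
Chained index = 100 × 1.148731 × 0.837946 = 96.2575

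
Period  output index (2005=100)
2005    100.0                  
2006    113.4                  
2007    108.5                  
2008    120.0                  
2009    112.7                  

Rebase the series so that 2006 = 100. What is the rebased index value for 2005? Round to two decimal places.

88.18

Rebased(2005) = 100.0 / 113.4 × 100 = 88.1834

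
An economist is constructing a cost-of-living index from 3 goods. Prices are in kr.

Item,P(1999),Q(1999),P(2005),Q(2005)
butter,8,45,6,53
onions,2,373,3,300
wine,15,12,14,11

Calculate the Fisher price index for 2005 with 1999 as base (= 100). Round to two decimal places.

Laspeyres component (base-period weights):
ΣP(2005)Q(1999) = 6×45 + 3×373 + 14×12 = 270 + 1119 + 168 = 1557
ΣP(1999)Q(1999) = 8×45 + 2×373 + 15×12 = 360 + 746 + 180 = 1286
L = 1557 / 1286 × 100 = 121.0731
Paasche component (current-period weights):
ΣP(2005)Q(2005) = 6×53 + 3×300 + 14×11 = 318 + 900 + 154 = 1372
ΣP(1999)Q(2005) = 8×53 + 2×300 + 15×11 = 424 + 600 + 165 = 1189
P = 1372 / 1189 × 100 = 115.3911
Fisher = √(L × P) = √(121.0731 × 115.3911) = 118.1980

118.20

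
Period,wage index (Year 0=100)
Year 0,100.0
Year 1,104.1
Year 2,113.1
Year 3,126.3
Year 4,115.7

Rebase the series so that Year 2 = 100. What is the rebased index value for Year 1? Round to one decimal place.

Rebased(Year 1) = 104.1 / 113.1 × 100 = 92.0424

92.0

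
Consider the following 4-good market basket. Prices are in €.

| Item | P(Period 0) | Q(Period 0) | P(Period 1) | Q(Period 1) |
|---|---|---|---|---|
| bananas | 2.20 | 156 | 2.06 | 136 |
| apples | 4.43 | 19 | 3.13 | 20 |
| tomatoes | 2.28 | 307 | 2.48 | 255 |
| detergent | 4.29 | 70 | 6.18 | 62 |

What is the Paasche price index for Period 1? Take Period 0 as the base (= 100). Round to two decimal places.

Paasche price index uses current-period quantities as weights.
ΣP(Period 1)·Q(Period 1) = 2.06×136 + 3.13×20 + 2.48×255 + 6.18×62 = 280.16 + 62.6 + 632.4 + 383.16 = 1358.32
ΣP(Period 0)·Q(Period 1) = 2.20×136 + 4.43×20 + 2.28×255 + 4.29×62 = 299.2 + 88.6 + 581.4 + 265.98 = 1235.18
Index = 1358.32 / 1235.18 × 100 = 109.9694

109.97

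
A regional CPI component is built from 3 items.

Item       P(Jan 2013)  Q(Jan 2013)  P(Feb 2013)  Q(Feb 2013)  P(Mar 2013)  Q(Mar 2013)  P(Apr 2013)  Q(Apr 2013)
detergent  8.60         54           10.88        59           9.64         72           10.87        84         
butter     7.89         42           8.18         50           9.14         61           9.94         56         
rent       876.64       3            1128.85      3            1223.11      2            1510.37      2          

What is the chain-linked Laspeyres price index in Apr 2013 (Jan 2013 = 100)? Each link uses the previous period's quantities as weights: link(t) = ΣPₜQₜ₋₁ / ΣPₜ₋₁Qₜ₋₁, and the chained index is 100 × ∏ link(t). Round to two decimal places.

159.03

Link Jan 2013→Feb 2013:
ΣP(Feb 2013)Q(Jan 2013) = 10.88×54 + 8.18×42 + 1128.85×3 = 587.52 + 343.56 + 3386.55 = 4317.63
ΣP(Jan 2013)Q(Jan 2013) = 8.60×54 + 7.89×42 + 876.64×3 = 464.4 + 331.38 + 2629.92 = 3425.7
link = 4317.63/3425.7 = 1.260364
Link Feb 2013→Mar 2013:
ΣP(Mar 2013)Q(Feb 2013) = 9.64×59 + 9.14×50 + 1223.11×3 = 568.76 + 457 + 3669.33 = 4695.09
ΣP(Feb 2013)Q(Feb 2013) = 10.88×59 + 8.18×50 + 1128.85×3 = 641.92 + 409 + 3386.55 = 4437.47
link = 4695.09/4437.47 = 1.058056
Link Mar 2013→Apr 2013:
ΣP(Apr 2013)Q(Mar 2013) = 10.87×72 + 9.94×61 + 1510.37×2 = 782.64 + 606.34 + 3020.74 = 4409.72
ΣP(Mar 2013)Q(Mar 2013) = 9.64×72 + 9.14×61 + 1223.11×2 = 694.08 + 557.54 + 2446.22 = 3697.84
link = 4409.72/3697.84 = 1.192512
Chained index = 100 × 1.260364 × 1.058056 × 1.192512 = 159.0258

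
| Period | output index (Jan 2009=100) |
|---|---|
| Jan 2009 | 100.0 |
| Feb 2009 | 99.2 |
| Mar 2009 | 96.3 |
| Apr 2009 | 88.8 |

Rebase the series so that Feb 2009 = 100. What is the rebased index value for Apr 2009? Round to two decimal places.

Rebased(Apr 2009) = 88.8 / 99.2 × 100 = 89.5161

89.52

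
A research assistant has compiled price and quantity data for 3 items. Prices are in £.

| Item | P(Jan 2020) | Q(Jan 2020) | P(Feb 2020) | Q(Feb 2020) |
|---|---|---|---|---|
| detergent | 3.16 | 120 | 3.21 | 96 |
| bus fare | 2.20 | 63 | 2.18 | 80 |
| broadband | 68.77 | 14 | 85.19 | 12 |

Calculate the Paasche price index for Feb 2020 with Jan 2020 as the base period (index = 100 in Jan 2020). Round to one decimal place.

Paasche price index uses current-period quantities as weights.
ΣP(Feb 2020)·Q(Feb 2020) = 3.21×96 + 2.18×80 + 85.19×12 = 308.16 + 174.4 + 1022.28 = 1504.84
ΣP(Jan 2020)·Q(Feb 2020) = 3.16×96 + 2.20×80 + 68.77×12 = 303.36 + 176 + 825.24 = 1304.6
Index = 1504.84 / 1304.6 × 100 = 115.3488

115.3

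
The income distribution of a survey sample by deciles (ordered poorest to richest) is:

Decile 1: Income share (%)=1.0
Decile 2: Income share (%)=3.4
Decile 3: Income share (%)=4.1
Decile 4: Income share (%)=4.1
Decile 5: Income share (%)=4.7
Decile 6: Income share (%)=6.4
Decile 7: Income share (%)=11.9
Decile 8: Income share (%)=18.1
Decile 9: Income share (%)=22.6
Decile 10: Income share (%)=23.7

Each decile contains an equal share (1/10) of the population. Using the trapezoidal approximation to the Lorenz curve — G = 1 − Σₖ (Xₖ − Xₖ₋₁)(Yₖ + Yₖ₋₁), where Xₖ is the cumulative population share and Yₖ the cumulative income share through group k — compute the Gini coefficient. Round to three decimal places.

Cumulative income shares Yₖ: 0.0100, 0.0440, 0.0850, 0.1260, 0.1730, 0.2370, 0.3560, 0.5370, 0.7630, 1.0000
Σ (Xₖ−Xₖ₋₁)(Yₖ+Yₖ₋₁) = (1/10)(0.0100+0.0000) + (1/10)(0.0440+0.0100) + (1/10)(0.0850+0.0440) + (1/10)(0.1260+0.0850) + (1/10)(0.1730+0.1260) + (1/10)(0.2370+0.1730) + (1/10)(0.3560+0.2370) + (1/10)(0.5370+0.3560) + (1/10)(0.7630+0.5370) + (1/10)(1.0000+0.7630)
  = 0.0010 + 0.0054 + 0.0129 + 0.0211 + 0.0299 + 0.0410 + 0.0593 + 0.0893 + 0.1300 + 0.1763 = 0.5662
G = 1 − 0.5662 = 0.4338

0.434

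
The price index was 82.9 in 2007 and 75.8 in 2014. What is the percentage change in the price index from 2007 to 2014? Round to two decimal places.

Change = (75.8 − 82.9) / 82.9 × 100
       = -7.1 / 82.9 × 100 = -8.5645%

-8.56%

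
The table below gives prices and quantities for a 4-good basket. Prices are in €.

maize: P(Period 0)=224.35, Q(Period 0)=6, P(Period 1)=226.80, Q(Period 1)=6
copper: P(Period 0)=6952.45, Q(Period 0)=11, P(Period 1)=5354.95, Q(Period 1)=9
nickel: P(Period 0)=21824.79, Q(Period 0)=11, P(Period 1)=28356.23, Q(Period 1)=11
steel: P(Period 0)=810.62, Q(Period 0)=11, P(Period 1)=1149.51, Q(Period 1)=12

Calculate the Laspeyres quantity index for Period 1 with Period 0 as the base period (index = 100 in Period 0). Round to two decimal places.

95.99

Laspeyres quantity index uses base-period prices as weights.
ΣP(Period 0)·Q(Period 1) = 224.35×6 + 6952.45×9 + 21824.79×11 + 810.62×12 = 1346.1 + 62572.05 + 240072.69 + 9727.44 = 313718.28
ΣP(Period 0)·Q(Period 0) = 224.35×6 + 6952.45×11 + 21824.79×11 + 810.62×11 = 1346.1 + 76476.95 + 240072.69 + 8916.82 = 326812.56
Index = 313718.28 / 326812.56 × 100 = 95.9933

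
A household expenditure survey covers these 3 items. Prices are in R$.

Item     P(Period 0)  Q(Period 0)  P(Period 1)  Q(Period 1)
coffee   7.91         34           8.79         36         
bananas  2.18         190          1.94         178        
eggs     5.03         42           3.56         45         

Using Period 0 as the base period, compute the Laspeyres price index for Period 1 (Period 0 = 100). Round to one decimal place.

91.3

Laspeyres price index uses base-period quantities as weights.
ΣP(Period 1)·Q(Period 0) = 8.79×34 + 1.94×190 + 3.56×42 = 298.86 + 368.6 + 149.52 = 816.98
ΣP(Period 0)·Q(Period 0) = 7.91×34 + 2.18×190 + 5.03×42 = 268.94 + 414.2 + 211.26 = 894.4
Index = 816.98 / 894.4 × 100 = 91.3439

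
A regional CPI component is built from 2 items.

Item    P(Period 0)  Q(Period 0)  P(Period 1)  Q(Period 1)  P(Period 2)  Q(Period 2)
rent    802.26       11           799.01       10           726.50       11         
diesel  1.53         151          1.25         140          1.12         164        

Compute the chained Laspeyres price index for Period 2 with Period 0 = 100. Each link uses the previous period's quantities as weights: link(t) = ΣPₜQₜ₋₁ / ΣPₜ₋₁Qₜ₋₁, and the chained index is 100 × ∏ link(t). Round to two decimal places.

90.11

Link Period 0→Period 1:
ΣP(Period 1)Q(Period 0) = 799.01×11 + 1.25×151 = 8789.11 + 188.75 = 8977.86
ΣP(Period 0)Q(Period 0) = 802.26×11 + 1.53×151 = 8824.86 + 231.03 = 9055.89
link = 8977.86/9055.89 = 0.991384
Link Period 1→Period 2:
ΣP(Period 2)Q(Period 1) = 726.50×10 + 1.12×140 = 7265 + 156.8 = 7421.8
ΣP(Period 1)Q(Period 1) = 799.01×10 + 1.25×140 = 7990.1 + 175 = 8165.1
link = 7421.8/8165.1 = 0.908966
Chained index = 100 × 0.991384 × 0.908966 = 90.1134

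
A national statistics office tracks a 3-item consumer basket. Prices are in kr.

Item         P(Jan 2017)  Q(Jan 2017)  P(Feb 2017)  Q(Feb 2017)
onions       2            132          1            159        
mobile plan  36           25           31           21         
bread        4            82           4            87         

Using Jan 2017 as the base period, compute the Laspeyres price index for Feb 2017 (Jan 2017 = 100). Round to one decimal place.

82.8

Laspeyres price index uses base-period quantities as weights.
ΣP(Feb 2017)·Q(Jan 2017) = 1×132 + 31×25 + 4×82 = 132 + 775 + 328 = 1235
ΣP(Jan 2017)·Q(Jan 2017) = 2×132 + 36×25 + 4×82 = 264 + 900 + 328 = 1492
Index = 1235 / 1492 × 100 = 82.7748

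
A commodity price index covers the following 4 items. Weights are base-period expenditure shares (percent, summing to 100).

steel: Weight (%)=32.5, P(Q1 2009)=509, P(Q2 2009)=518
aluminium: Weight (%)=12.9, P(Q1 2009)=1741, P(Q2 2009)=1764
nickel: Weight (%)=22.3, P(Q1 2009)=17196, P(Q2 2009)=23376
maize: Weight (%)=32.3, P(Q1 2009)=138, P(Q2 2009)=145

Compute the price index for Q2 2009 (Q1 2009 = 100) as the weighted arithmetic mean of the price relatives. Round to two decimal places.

steel: 32.5 × (518/509) = 32.5 × 1.017682 = 33.0747
aluminium: 12.9 × (1764/1741) = 12.9 × 1.013211 = 13.0704
nickel: 22.3 × (23376/17196) = 22.3 × 1.359386 = 30.3143
maize: 32.3 × (145/138) = 32.3 × 1.050725 = 33.9384
Index = Σ wᵢ·(p₁ᵢ/p₀ᵢ) = 33.0747 + 13.0704 + 30.3143 + 33.9384 = 110.3978

110.40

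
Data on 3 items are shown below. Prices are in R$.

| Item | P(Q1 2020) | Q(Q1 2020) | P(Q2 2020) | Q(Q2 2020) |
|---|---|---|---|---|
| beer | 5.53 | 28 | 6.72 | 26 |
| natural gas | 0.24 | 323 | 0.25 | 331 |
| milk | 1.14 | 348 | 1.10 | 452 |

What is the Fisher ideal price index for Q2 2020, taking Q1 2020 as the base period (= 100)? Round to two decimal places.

102.89

Laspeyres component (base-period weights):
ΣP(Q2 2020)Q(Q1 2020) = 6.72×28 + 0.25×323 + 1.10×348 = 188.16 + 80.75 + 382.8 = 651.71
ΣP(Q1 2020)Q(Q1 2020) = 5.53×28 + 0.24×323 + 1.14×348 = 154.84 + 77.52 + 396.72 = 629.08
L = 651.71 / 629.08 × 100 = 103.5973
Paasche component (current-period weights):
ΣP(Q2 2020)Q(Q2 2020) = 6.72×26 + 0.25×331 + 1.10×452 = 174.72 + 82.75 + 497.2 = 754.67
ΣP(Q1 2020)Q(Q2 2020) = 5.53×26 + 0.24×331 + 1.14×452 = 143.78 + 79.44 + 515.28 = 738.5
P = 754.67 / 738.5 × 100 = 102.1896
Fisher = √(L × P) = √(103.5973 × 102.1896) = 102.8910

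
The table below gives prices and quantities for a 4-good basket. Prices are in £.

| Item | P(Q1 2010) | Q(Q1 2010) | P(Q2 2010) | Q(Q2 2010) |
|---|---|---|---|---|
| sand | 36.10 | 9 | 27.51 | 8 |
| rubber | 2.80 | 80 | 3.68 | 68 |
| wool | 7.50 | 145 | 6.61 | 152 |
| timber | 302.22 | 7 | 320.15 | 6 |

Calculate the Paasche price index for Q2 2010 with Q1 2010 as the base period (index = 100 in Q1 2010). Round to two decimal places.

98.93

Paasche price index uses current-period quantities as weights.
ΣP(Q2 2010)·Q(Q2 2010) = 27.51×8 + 3.68×68 + 6.61×152 + 320.15×6 = 220.08 + 250.24 + 1004.72 + 1920.9 = 3395.94
ΣP(Q1 2010)·Q(Q2 2010) = 36.10×8 + 2.80×68 + 7.50×152 + 302.22×6 = 288.8 + 190.4 + 1140 + 1813.32 = 3432.52
Index = 3395.94 / 3432.52 × 100 = 98.9343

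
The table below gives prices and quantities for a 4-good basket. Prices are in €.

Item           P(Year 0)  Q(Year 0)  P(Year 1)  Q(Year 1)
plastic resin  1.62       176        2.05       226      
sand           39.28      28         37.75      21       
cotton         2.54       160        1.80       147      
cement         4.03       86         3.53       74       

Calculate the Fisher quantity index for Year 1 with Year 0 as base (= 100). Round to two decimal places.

87.90

Laspeyres component (base-period weights):
ΣP(Year 0)Q(Year 1) = 1.62×226 + 39.28×21 + 2.54×147 + 4.03×74 = 366.12 + 824.88 + 373.38 + 298.22 = 1862.6
ΣP(Year 0)Q(Year 0) = 1.62×176 + 39.28×28 + 2.54×160 + 4.03×86 = 285.12 + 1099.84 + 406.4 + 346.58 = 2137.94
L = 1862.6 / 2137.94 × 100 = 87.1212
Paasche component (current-period weights):
ΣP(Year 1)Q(Year 1) = 2.05×226 + 37.75×21 + 1.80×147 + 3.53×74 = 463.3 + 792.75 + 264.6 + 261.22 = 1781.87
ΣP(Year 1)Q(Year 0) = 2.05×176 + 37.75×28 + 1.80×160 + 3.53×86 = 360.8 + 1057 + 288 + 303.58 = 2009.38
P = 1781.87 / 2009.38 × 100 = 88.6776
Fisher = √(L × P) = √(87.1212 × 88.6776) = 87.8960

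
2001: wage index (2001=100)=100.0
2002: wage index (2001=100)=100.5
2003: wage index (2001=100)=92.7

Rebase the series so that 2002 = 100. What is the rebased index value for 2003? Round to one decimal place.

92.2

Rebased(2003) = 92.7 / 100.5 × 100 = 92.2388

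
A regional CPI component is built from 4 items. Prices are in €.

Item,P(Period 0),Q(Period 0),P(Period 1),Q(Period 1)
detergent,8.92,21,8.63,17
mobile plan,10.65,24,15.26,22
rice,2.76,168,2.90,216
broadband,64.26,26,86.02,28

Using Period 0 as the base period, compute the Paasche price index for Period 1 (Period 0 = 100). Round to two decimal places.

Paasche price index uses current-period quantities as weights.
ΣP(Period 1)·Q(Period 1) = 8.63×17 + 15.26×22 + 2.90×216 + 86.02×28 = 146.71 + 335.72 + 626.4 + 2408.56 = 3517.39
ΣP(Period 0)·Q(Period 1) = 8.92×17 + 10.65×22 + 2.76×216 + 64.26×28 = 151.64 + 234.3 + 596.16 + 1799.28 = 2781.38
Index = 3517.39 / 2781.38 × 100 = 126.4620

126.46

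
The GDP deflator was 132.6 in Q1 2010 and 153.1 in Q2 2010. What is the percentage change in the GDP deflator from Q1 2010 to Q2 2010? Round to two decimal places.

15.46%

Change = (153.1 − 132.6) / 132.6 × 100
       = 20.5 / 132.6 × 100 = 15.4600%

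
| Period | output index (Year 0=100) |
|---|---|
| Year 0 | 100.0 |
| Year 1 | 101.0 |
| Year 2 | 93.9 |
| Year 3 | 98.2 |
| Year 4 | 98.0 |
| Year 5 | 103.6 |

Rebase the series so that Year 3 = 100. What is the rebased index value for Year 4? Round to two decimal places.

99.80

Rebased(Year 4) = 98.0 / 98.2 × 100 = 99.7963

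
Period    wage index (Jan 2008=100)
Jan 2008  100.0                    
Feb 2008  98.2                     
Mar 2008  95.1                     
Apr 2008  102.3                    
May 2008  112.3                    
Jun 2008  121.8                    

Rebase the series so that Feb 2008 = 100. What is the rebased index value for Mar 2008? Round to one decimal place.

Rebased(Mar 2008) = 95.1 / 98.2 × 100 = 96.8432

96.8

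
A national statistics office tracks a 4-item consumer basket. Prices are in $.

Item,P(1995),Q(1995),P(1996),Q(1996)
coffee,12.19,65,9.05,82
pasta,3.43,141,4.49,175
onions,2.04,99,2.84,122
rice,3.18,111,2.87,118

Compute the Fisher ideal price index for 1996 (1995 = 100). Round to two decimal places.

Laspeyres component (base-period weights):
ΣP(1996)Q(1995) = 9.05×65 + 4.49×141 + 2.84×99 + 2.87×111 = 588.25 + 633.09 + 281.16 + 318.57 = 1821.07
ΣP(1995)Q(1995) = 12.19×65 + 3.43×141 + 2.04×99 + 3.18×111 = 792.35 + 483.63 + 201.96 + 352.98 = 1830.92
L = 1821.07 / 1830.92 × 100 = 99.4620
Paasche component (current-period weights):
ΣP(1996)Q(1996) = 9.05×82 + 4.49×175 + 2.84×122 + 2.87×118 = 742.1 + 785.75 + 346.48 + 338.66 = 2212.99
ΣP(1995)Q(1996) = 12.19×82 + 3.43×175 + 2.04×122 + 3.18×118 = 999.58 + 600.25 + 248.88 + 375.24 = 2223.95
P = 2212.99 / 2223.95 × 100 = 99.5072
Fisher = √(L × P) = √(99.4620 × 99.5072) = 99.4846

99.48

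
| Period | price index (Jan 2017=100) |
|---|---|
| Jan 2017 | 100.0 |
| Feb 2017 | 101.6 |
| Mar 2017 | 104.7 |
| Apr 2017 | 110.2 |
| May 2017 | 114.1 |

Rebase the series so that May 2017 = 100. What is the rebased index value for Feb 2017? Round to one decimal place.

Rebased(Feb 2017) = 101.6 / 114.1 × 100 = 89.0447

89.0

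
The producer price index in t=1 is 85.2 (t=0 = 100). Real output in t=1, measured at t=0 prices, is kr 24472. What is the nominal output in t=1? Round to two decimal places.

20850.14

Nominal = Real × (Index/100) = 24472 × (85.2/100)
        = 24472 × 0.852 = 20850.1440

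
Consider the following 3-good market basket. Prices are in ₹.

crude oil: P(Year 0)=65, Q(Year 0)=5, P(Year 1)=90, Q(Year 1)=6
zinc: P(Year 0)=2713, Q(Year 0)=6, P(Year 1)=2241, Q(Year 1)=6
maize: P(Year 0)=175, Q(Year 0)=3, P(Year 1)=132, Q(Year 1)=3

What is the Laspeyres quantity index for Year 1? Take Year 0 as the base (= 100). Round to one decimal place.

100.4

Laspeyres quantity index uses base-period prices as weights.
ΣP(Year 0)·Q(Year 1) = 65×6 + 2713×6 + 175×3 = 390 + 16278 + 525 = 17193
ΣP(Year 0)·Q(Year 0) = 65×5 + 2713×6 + 175×3 = 325 + 16278 + 525 = 17128
Index = 17193 / 17128 × 100 = 100.3795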